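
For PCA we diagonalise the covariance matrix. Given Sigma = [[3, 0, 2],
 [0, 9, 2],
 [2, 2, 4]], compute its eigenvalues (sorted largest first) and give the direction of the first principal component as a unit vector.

Step 1 — characteristic polynomial p(λ) = det(λI - Sigma) = λ³ - tr·λ² + c_1·λ - det, where tr = trace, c_1 = sum of the principal 2×2 minors, det = det(Sigma):
  tr = 3 + 9 + 4 = 16,
  c_1 = (3·9 - (0)²) + (3·4 - (2)²) + (9·4 - (2)²) = 27 + 8 + 32 = 67,
  det = 3·(9·4 - (2)²) - (0)·((0)·4 - (2)·(2)) + (2)·((0)·(2) - 9·(2)) = 3·(32) - (0)·(-4) + (2)·(-18) = 60.
  So p(λ) = λ³ - 16λ² + 67λ - 60.
Step 2 — look for an integer root (rational root theorem: any rational root is an integer divisor of 60). Testing λ = 5:
  p(5) = 125 - 400 + 335 - 60 = 0  ✓
  Dividing out (λ - 5): p(λ) = (λ - 5)(λ² - 11λ + 12).
Step 3 — remaining eigenvalues from the quadratic λ² - 11λ + 12 = 0:
  Δ = 11² - 4·12 = 121 - 48 = 73,  λ = (11 ± √73)/2 = (11 ± 8.544)/2 ≈ 9.772 or 1.228.
  Sorted: λ_1 = 9.772,  λ_2 = 5,  λ_3 = 1.228  (check: sum = 16 = tr ✓).

Step 4 — unit eigenvector for λ_1 ≈ 9.772: v spans the null space of (Sigma - λ_1 I), whose rows are
  r_1 = (-6.772, 0, 2),  r_2 = (0, -0.772, 2),  r_3 = (2, 2, -5.772).
  v is orthogonal to every row, so take v ∝ r_1 × r_2 = ((0)·(2) - (2)·(-0.772), (2)·(0) - (-6.772)·(2), (-6.772)·(-0.772) - (0)·(0)) ≈ (1.544, 13.544, 5.228).
  Let u = (1.544, 13.544, 5.228).
  ||u|| = √((1.544)² + (13.544)² + (5.228)²) = √(213.1559) ≈ 14.5999,  v_1 = u/||u|| ≈ (0.1058, 0.9277, 0.3581) (||v_1|| = 1).

λ_1 = 9.772,  λ_2 = 5,  λ_3 = 1.228;  v_1 ≈ (0.1058, 0.9277, 0.3581)


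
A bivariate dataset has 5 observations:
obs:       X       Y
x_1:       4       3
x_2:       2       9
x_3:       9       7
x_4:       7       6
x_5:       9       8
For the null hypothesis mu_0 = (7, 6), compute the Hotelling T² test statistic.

Step 1 — sample mean vector:
  mean(X) = (4 + 2 + 9 + 7 + 9) / 5 = 31/5 = 6.2
  mean(Y) = (3 + 9 + 7 + 6 + 8) / 5 = 33/5 = 6.6
  x̄ = (6.2, 6.6),  deviation x̄ - mu_0 = (6.2, 6.6) - (7, 6) = (-0.8, 0.6).

Step 2 — sample covariance matrix, S[i,j] = (1/(n-1)) · Σ_k (x_{k,i} - mean_i) · (x_{k,j} - mean_j), divisor n-1 = 4:
  S[X,X] = ((-2.2)·(-2.2) + (-4.2)·(-4.2) + (2.8)·(2.8) + (0.8)·(0.8) + (2.8)·(2.8)) / 4 = 38.8/4 = 9.7
  S[X,Y] = ((-2.2)·(-3.6) + (-4.2)·(2.4) + (2.8)·(0.4) + (0.8)·(-0.6) + (2.8)·(1.4)) / 4 = 2.4/4 = 0.6
  S[Y,Y] = ((-3.6)·(-3.6) + (2.4)·(2.4) + (0.4)·(0.4) + (-0.6)·(-0.6) + (1.4)·(1.4)) / 4 = 21.2/4 = 5.3
  S = [[9.7, 0.6],
 [0.6, 5.3]].

Step 3 — invert S. det(S) = 9.7·5.3 - (0.6)² = 51.05.
  S^{-1} = (1/det) · [[d, -b], [-b, a]] = [[0.1038, -0.0118],
 [-0.0118, 0.19]].

Step 4 — quadratic form (x̄ - mu_0)^T · S^{-1} · (x̄ - mu_0):
  S^{-1} · (x̄ - mu_0) = (-0.0901, 0.1234),
  (x̄ - mu_0)^T · [...] = (-0.8)·(-0.0901) + (0.6)·(0.1234) = 0.1461.

Step 5 — scale by n: T² = 5 · 0.1461 = 0.7307.

T² ≈ 0.7307


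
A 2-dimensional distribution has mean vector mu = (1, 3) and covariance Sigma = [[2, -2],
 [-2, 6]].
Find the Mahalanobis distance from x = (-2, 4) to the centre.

Step 1 — centre the observation: (x - mu) = (-3, 1).

Step 2 — invert Sigma. det(Sigma) = 2·6 - (-2)² = 8.
  Sigma^{-1} = (1/det) · [[d, -b], [-b, a]] = [[0.75, 0.25],
 [0.25, 0.25]].

Step 3 — form the quadratic (x - mu)^T · Sigma^{-1} · (x - mu):
  Sigma^{-1} · (x - mu) = (-2, -0.5).
  (x - mu)^T · [Sigma^{-1} · (x - mu)] = (-3)·(-2) + (1)·(-0.5) = 5.5.

Step 4 — take square root: d = √(5.5) ≈ 2.3452.

d(x, mu) = √(5.5) ≈ 2.3452


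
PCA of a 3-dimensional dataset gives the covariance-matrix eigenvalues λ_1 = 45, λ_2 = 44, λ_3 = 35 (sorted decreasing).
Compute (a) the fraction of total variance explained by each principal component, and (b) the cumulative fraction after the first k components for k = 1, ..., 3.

Step 1 — total variance = trace(Sigma) = Σ λ_i = 45 + 44 + 35 = 124.

Step 2 — fraction explained by component i = λ_i / Σ λ:
  PC1: 45/124 = 0.3629
  PC2: 44/124 = 0.3548
  PC3: 35/124 = 0.2823

Step 3 — cumulative fraction after k components = (λ_1 + ... + λ_k) / Σ λ:
  k = 1: 45/124 = 0.3629
  k = 2: (45 + 44)/124 = 89/124 = 0.7177
  k = 3: (45 + 44 + 35)/124 = 124/124 = 1

Summary (fraction, with percent):

explained: PC1 0.3629 (36.29%), PC2 0.3548 (35.48%), PC3 0.2823 (28.23%);  cumulative: 0.3629, 0.7177, 1


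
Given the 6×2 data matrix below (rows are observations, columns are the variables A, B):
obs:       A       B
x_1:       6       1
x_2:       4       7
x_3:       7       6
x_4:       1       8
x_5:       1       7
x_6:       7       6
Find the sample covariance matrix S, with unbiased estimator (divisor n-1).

Step 1 — column means:
  mean(A) = (6 + 4 + 7 + 1 + 1 + 7) / 6 = 26/6 = 4.3333
  mean(B) = (1 + 7 + 6 + 8 + 7 + 6) / 6 = 35/6 = 5.8333

Step 2 — sample covariance S[i,j] = (1/(n-1)) · Σ_k (x_{k,i} - mean_i) · (x_{k,j} - mean_j), with n-1 = 5.
  S[A,A] = ((1.6667)·(1.6667) + (-0.3333)·(-0.3333) + (2.6667)·(2.6667) + (-3.3333)·(-3.3333) + (-3.3333)·(-3.3333) + (2.6667)·(2.6667)) / 5 = 39.3333/5 = 7.8667
  S[A,B] = ((1.6667)·(-4.8333) + (-0.3333)·(1.1667) + (2.6667)·(0.1667) + (-3.3333)·(2.1667) + (-3.3333)·(1.1667) + (2.6667)·(0.1667)) / 5 = -18.6667/5 = -3.7333
  S[B,B] = ((-4.8333)·(-4.8333) + (1.1667)·(1.1667) + (0.1667)·(0.1667) + (2.1667)·(2.1667) + (1.1667)·(1.1667) + (0.1667)·(0.1667)) / 5 = 30.8333/5 = 6.1667

S is symmetric (S[j,i] = S[i,j]). Assembling:

S = [[7.8667, -3.7333],
 [-3.7333, 6.1667]]


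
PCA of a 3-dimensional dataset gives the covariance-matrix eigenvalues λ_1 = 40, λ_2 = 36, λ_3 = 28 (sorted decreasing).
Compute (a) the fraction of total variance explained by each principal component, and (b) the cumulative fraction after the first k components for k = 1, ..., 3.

Step 1 — total variance = trace(Sigma) = Σ λ_i = 40 + 36 + 28 = 104.

Step 2 — fraction explained by component i = λ_i / Σ λ:
  PC1: 40/104 = 0.3846
  PC2: 36/104 = 0.3462
  PC3: 28/104 = 0.2692

Step 3 — cumulative fraction after k components = (λ_1 + ... + λ_k) / Σ λ:
  k = 1: 40/104 = 0.3846
  k = 2: (40 + 36)/104 = 76/104 = 0.7308
  k = 3: (40 + 36 + 28)/104 = 104/104 = 1

Summary (fraction, with percent):

explained: PC1 0.3846 (38.46%), PC2 0.3462 (34.62%), PC3 0.2692 (26.92%);  cumulative: 0.3846, 0.7308, 1


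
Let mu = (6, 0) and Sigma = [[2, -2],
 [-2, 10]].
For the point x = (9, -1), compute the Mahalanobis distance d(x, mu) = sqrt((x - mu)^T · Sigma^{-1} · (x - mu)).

Step 1 — centre the observation: (x - mu) = (3, -1).

Step 2 — invert Sigma. det(Sigma) = 2·10 - (-2)² = 16.
  Sigma^{-1} = (1/det) · [[d, -b], [-b, a]] = [[0.625, 0.125],
 [0.125, 0.125]].

Step 3 — form the quadratic (x - mu)^T · Sigma^{-1} · (x - mu):
  Sigma^{-1} · (x - mu) = (1.75, 0.25).
  (x - mu)^T · [Sigma^{-1} · (x - mu)] = (3)·(1.75) + (-1)·(0.25) = 5.

Step 4 — take square root: d = √(5) ≈ 2.2361.

d(x, mu) = √(5) ≈ 2.2361


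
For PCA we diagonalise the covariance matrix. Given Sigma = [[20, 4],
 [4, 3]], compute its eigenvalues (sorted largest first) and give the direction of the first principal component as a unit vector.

Step 1 — characteristic polynomial of 2×2 Sigma:
  det(Sigma - λI) = λ² - trace · λ + det = 0.
  trace = 20 + 3 = 23, det = 20·3 - (4)² = 44.
Step 2 — discriminant:
  Δ = trace² - 4·det = 529 - 176 = 353.
Step 3 — eigenvalues:
  λ = (trace ± √Δ)/2 = (23 ± 18.7883)/2,
  λ_1 = 20.8941,  λ_2 = 2.1059.

Step 4 — unit eigenvector for λ_1: solve (Sigma - λ_1 I)v = 0. First row:
  (20 - 20.8941)·v_x + (4)·v_y = 0, i.e. (-0.8941)·v_x + (4)·v_y = 0,
  so v ∝ (b, λ_1 - a) = (4, 0.8941) = u.
  ||u|| = √((4)² + (0.8941)²) = √(16.7995) ≈ 4.0987,
  v_1 = u/||u|| ≈ (0.9759, 0.2182) (||v_1|| = 1).

λ_1 = 20.8941,  λ_2 = 2.1059;  v_1 ≈ (0.9759, 0.2182)


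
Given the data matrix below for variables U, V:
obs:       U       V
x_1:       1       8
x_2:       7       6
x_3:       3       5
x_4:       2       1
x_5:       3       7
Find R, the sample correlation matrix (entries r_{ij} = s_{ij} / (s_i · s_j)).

Step 1 — column means:
  mean(U) = (1 + 7 + 3 + 2 + 3) / 5 = 16/5 = 3.2
  mean(V) = (8 + 6 + 5 + 1 + 7) / 5 = 27/5 = 5.4

Step 2 — sample variances and covariances s[i,j] = (1/(n-1)) · Σ_k (x_{k,i} - mean_i) · (x_{k,j} - mean_j), with n-1 = 4:
  s[U,U] = ((-2.2)·(-2.2) + (3.8)·(3.8) + (-0.2)·(-0.2) + (-1.2)·(-1.2) + (-0.2)·(-0.2)) / 4 = 20.8/4 = 5.2
  s[U,V] = ((-2.2)·(2.6) + (3.8)·(0.6) + (-0.2)·(-0.4) + (-1.2)·(-4.4) + (-0.2)·(1.6)) / 4 = 1.6/4 = 0.4
  s[V,V] = ((2.6)·(2.6) + (0.6)·(0.6) + (-0.4)·(-0.4) + (-4.4)·(-4.4) + (1.6)·(1.6)) / 4 = 29.2/4 = 7.3
  Sample standard deviations s_i = √(s[i,i]):
  s(U) = √(5.2) = 2.2804
  s(V) = √(7.3) = 2.7019

Step 3 — r_{ij} = s_{ij} / (s_i · s_j):
  r[U,U] = 1 (diagonal).
  r[U,V] = 0.4 / (2.2804 · 2.7019) = 0.4 / 6.1612 = 0.0649
  r[V,V] = 1 (diagonal).

R is symmetric with unit diagonal. Assembling:

R = [[1, 0.0649],
 [0.0649, 1]]


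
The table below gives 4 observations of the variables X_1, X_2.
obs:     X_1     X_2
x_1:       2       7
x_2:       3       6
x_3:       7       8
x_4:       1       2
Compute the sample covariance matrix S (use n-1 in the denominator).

Step 1 — column means:
  mean(X_1) = (2 + 3 + 7 + 1) / 4 = 13/4 = 3.25
  mean(X_2) = (7 + 6 + 8 + 2) / 4 = 23/4 = 5.75

Step 2 — sample covariance S[i,j] = (1/(n-1)) · Σ_k (x_{k,i} - mean_i) · (x_{k,j} - mean_j), with n-1 = 3.
  S[X_1,X_1] = ((-1.25)·(-1.25) + (-0.25)·(-0.25) + (3.75)·(3.75) + (-2.25)·(-2.25)) / 3 = 20.75/3 = 6.9167
  S[X_1,X_2] = ((-1.25)·(1.25) + (-0.25)·(0.25) + (3.75)·(2.25) + (-2.25)·(-3.75)) / 3 = 15.25/3 = 5.0833
  S[X_2,X_2] = ((1.25)·(1.25) + (0.25)·(0.25) + (2.25)·(2.25) + (-3.75)·(-3.75)) / 3 = 20.75/3 = 6.9167

S is symmetric (S[j,i] = S[i,j]). Assembling:

S = [[6.9167, 5.0833],
 [5.0833, 6.9167]]


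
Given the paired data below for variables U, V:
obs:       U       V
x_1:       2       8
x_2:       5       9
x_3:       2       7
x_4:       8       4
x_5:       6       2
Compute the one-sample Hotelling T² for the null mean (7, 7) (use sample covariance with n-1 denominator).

Step 1 — sample mean vector:
  mean(U) = (2 + 5 + 2 + 8 + 6) / 5 = 23/5 = 4.6
  mean(V) = (8 + 9 + 7 + 4 + 2) / 5 = 30/5 = 6
  x̄ = (4.6, 6),  deviation x̄ - mu_0 = (4.6, 6) - (7, 7) = (-2.4, -1).

Step 2 — sample covariance matrix, S[i,j] = (1/(n-1)) · Σ_k (x_{k,i} - mean_i) · (x_{k,j} - mean_j), divisor n-1 = 4:
  S[U,U] = ((-2.6)·(-2.6) + (0.4)·(0.4) + (-2.6)·(-2.6) + (3.4)·(3.4) + (1.4)·(1.4)) / 4 = 27.2/4 = 6.8
  S[U,V] = ((-2.6)·(2) + (0.4)·(3) + (-2.6)·(1) + (3.4)·(-2) + (1.4)·(-4)) / 4 = -19/4 = -4.75
  S[V,V] = ((2)·(2) + (3)·(3) + (1)·(1) + (-2)·(-2) + (-4)·(-4)) / 4 = 34/4 = 8.5
  S = [[6.8, -4.75],
 [-4.75, 8.5]].

Step 3 — invert S. det(S) = 6.8·8.5 - (-4.75)² = 35.2375.
  S^{-1} = (1/det) · [[d, -b], [-b, a]] = [[0.2412, 0.1348],
 [0.1348, 0.193]].

Step 4 — quadratic form (x̄ - mu_0)^T · S^{-1} · (x̄ - mu_0):
  S^{-1} · (x̄ - mu_0) = (-0.7137, -0.5165),
  (x̄ - mu_0)^T · [...] = (-2.4)·(-0.7137) + (-1)·(-0.5165) = 2.2294.

Step 5 — scale by n: T² = 5 · 2.2294 = 11.1472.

T² ≈ 11.1472


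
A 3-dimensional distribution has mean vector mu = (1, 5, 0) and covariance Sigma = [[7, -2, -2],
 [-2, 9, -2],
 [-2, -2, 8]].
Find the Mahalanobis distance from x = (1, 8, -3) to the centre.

Step 1 — centre the observation: (x - mu) = (0, 3, -3).

Step 2 — invert Sigma (cofactor / det for 3×3, or solve directly):
  Sigma^{-1} = [[0.1735, 0.051, 0.0561],
 [0.051, 0.1327, 0.0459],
 [0.0561, 0.0459, 0.1505]].

Step 3 — form the quadratic (x - mu)^T · Sigma^{-1} · (x - mu):
  Sigma^{-1} · (x - mu) = (-0.0153, 0.2602, -0.3138).
  (x - mu)^T · [Sigma^{-1} · (x - mu)] = (0)·(-0.0153) + (3)·(0.2602) + (-3)·(-0.3138) = 1.7219.

Step 4 — take square root: d = √(1.7219) ≈ 1.3122.

d(x, mu) = √(1.7219) ≈ 1.3122


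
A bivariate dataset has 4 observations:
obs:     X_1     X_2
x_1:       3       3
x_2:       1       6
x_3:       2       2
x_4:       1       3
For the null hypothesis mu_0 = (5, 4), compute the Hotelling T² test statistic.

Step 1 — sample mean vector:
  mean(X_1) = (3 + 1 + 2 + 1) / 4 = 7/4 = 1.75
  mean(X_2) = (3 + 6 + 2 + 3) / 4 = 14/4 = 3.5
  x̄ = (1.75, 3.5),  deviation x̄ - mu_0 = (1.75, 3.5) - (5, 4) = (-3.25, -0.5).

Step 2 — sample covariance matrix, S[i,j] = (1/(n-1)) · Σ_k (x_{k,i} - mean_i) · (x_{k,j} - mean_j), divisor n-1 = 3:
  S[X_1,X_1] = ((1.25)·(1.25) + (-0.75)·(-0.75) + (0.25)·(0.25) + (-0.75)·(-0.75)) / 3 = 2.75/3 = 0.9167
  S[X_1,X_2] = ((1.25)·(-0.5) + (-0.75)·(2.5) + (0.25)·(-1.5) + (-0.75)·(-0.5)) / 3 = -2.5/3 = -0.8333
  S[X_2,X_2] = ((-0.5)·(-0.5) + (2.5)·(2.5) + (-1.5)·(-1.5) + (-0.5)·(-0.5)) / 3 = 9/3 = 3
  S = [[0.9167, -0.8333],
 [-0.8333, 3]].

Step 3 — invert S. det(S) = 0.9167·3 - (-0.8333)² = 2.0556.
  S^{-1} = (1/det) · [[d, -b], [-b, a]] = [[1.4595, 0.4054],
 [0.4054, 0.4459]].

Step 4 — quadratic form (x̄ - mu_0)^T · S^{-1} · (x̄ - mu_0):
  S^{-1} · (x̄ - mu_0) = (-4.9459, -1.5405),
  (x̄ - mu_0)^T · [...] = (-3.25)·(-4.9459) + (-0.5)·(-1.5405) = 16.8446.

Step 5 — scale by n: T² = 4 · 16.8446 = 67.3784.

T² ≈ 67.3784


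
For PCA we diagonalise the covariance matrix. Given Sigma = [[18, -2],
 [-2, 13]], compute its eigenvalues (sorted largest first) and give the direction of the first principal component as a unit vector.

Step 1 — characteristic polynomial of 2×2 Sigma:
  det(Sigma - λI) = λ² - trace · λ + det = 0.
  trace = 18 + 13 = 31, det = 18·13 - (-2)² = 230.
Step 2 — discriminant:
  Δ = trace² - 4·det = 961 - 920 = 41.
Step 3 — eigenvalues:
  λ = (trace ± √Δ)/2 = (31 ± 6.4031)/2,
  λ_1 = 18.7016,  λ_2 = 12.2984.

Step 4 — unit eigenvector for λ_1: solve (Sigma - λ_1 I)v = 0. First row:
  (18 - 18.7016)·v_x + (-2)·v_y = 0, i.e. (-0.7016)·v_x + (-2)·v_y = 0,
  so v ∝ (b, λ_1 - a) = (-2, 0.7016); multiply by -1 so the first entry is positive: u = (2, -0.7016).
  ||u|| = √((2)² + (-0.7016)²) = √(4.4922) ≈ 2.1195,
  v_1 = u/||u|| ≈ (0.9436, -0.331) (||v_1|| = 1).

λ_1 = 18.7016,  λ_2 = 12.2984;  v_1 ≈ (0.9436, -0.331)


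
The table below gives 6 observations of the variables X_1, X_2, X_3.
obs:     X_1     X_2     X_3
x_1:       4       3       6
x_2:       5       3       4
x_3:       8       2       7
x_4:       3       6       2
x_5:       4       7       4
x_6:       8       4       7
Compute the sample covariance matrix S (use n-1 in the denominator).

Step 1 — column means:
  mean(X_1) = (4 + 5 + 8 + 3 + 4 + 8) / 6 = 32/6 = 5.3333
  mean(X_2) = (3 + 3 + 2 + 6 + 7 + 4) / 6 = 25/6 = 4.1667
  mean(X_3) = (6 + 4 + 7 + 2 + 4 + 7) / 6 = 30/6 = 5

Step 2 — sample covariance S[i,j] = (1/(n-1)) · Σ_k (x_{k,i} - mean_i) · (x_{k,j} - mean_j), with n-1 = 5.
  S[X_1,X_1] = ((-1.3333)·(-1.3333) + (-0.3333)·(-0.3333) + (2.6667)·(2.6667) + (-2.3333)·(-2.3333) + (-1.3333)·(-1.3333) + (2.6667)·(2.6667)) / 5 = 23.3333/5 = 4.6667
  S[X_1,X_2] = ((-1.3333)·(-1.1667) + (-0.3333)·(-1.1667) + (2.6667)·(-2.1667) + (-2.3333)·(1.8333) + (-1.3333)·(2.8333) + (2.6667)·(-0.1667)) / 5 = -12.3333/5 = -2.4667
  S[X_1,X_3] = ((-1.3333)·(1) + (-0.3333)·(-1) + (2.6667)·(2) + (-2.3333)·(-3) + (-1.3333)·(-1) + (2.6667)·(2)) / 5 = 18/5 = 3.6
  S[X_2,X_2] = ((-1.1667)·(-1.1667) + (-1.1667)·(-1.1667) + (-2.1667)·(-2.1667) + (1.8333)·(1.8333) + (2.8333)·(2.8333) + (-0.1667)·(-0.1667)) / 5 = 18.8333/5 = 3.7667
  S[X_2,X_3] = ((-1.1667)·(1) + (-1.1667)·(-1) + (-2.1667)·(2) + (1.8333)·(-3) + (2.8333)·(-1) + (-0.1667)·(2)) / 5 = -13/5 = -2.6
  S[X_3,X_3] = ((1)·(1) + (-1)·(-1) + (2)·(2) + (-3)·(-3) + (-1)·(-1) + (2)·(2)) / 5 = 20/5 = 4

S is symmetric (S[j,i] = S[i,j]). Assembling:

S = [[4.6667, -2.4667, 3.6],
 [-2.4667, 3.7667, -2.6],
 [3.6, -2.6, 4]]


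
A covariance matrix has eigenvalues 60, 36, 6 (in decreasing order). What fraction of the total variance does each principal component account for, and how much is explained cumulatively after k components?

Step 1 — total variance = trace(Sigma) = Σ λ_i = 60 + 36 + 6 = 102.

Step 2 — fraction explained by component i = λ_i / Σ λ:
  PC1: 60/102 = 0.5882
  PC2: 36/102 = 0.3529
  PC3: 6/102 = 0.0588

Step 3 — cumulative fraction after k components = (λ_1 + ... + λ_k) / Σ λ:
  k = 1: 60/102 = 0.5882
  k = 2: (60 + 36)/102 = 96/102 = 0.9412
  k = 3: (60 + 36 + 6)/102 = 102/102 = 1

Summary (fraction, with percent):

explained: PC1 0.5882 (58.82%), PC2 0.3529 (35.29%), PC3 0.0588 (5.88%);  cumulative: 0.5882, 0.9412, 1


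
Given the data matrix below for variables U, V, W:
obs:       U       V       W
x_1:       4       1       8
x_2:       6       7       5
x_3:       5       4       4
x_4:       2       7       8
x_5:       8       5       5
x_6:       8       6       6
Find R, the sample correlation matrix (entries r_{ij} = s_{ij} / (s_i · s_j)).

Step 1 — column means:
  mean(U) = (4 + 6 + 5 + 2 + 8 + 8) / 6 = 33/6 = 5.5
  mean(V) = (1 + 7 + 4 + 7 + 5 + 6) / 6 = 30/6 = 5
  mean(W) = (8 + 5 + 4 + 8 + 5 + 6) / 6 = 36/6 = 6

Step 2 — sample variances and covariances s[i,j] = (1/(n-1)) · Σ_k (x_{k,i} - mean_i) · (x_{k,j} - mean_j), with n-1 = 5:
  s[U,U] = ((-1.5)·(-1.5) + (0.5)·(0.5) + (-0.5)·(-0.5) + (-3.5)·(-3.5) + (2.5)·(2.5) + (2.5)·(2.5)) / 5 = 27.5/5 = 5.5
  s[U,V] = ((-1.5)·(-4) + (0.5)·(2) + (-0.5)·(-1) + (-3.5)·(2) + (2.5)·(0) + (2.5)·(1)) / 5 = 3/5 = 0.6
  s[U,W] = ((-1.5)·(2) + (0.5)·(-1) + (-0.5)·(-2) + (-3.5)·(2) + (2.5)·(-1) + (2.5)·(0)) / 5 = -12/5 = -2.4
  s[V,V] = ((-4)·(-4) + (2)·(2) + (-1)·(-1) + (2)·(2) + (0)·(0) + (1)·(1)) / 5 = 26/5 = 5.2
  s[V,W] = ((-4)·(2) + (2)·(-1) + (-1)·(-2) + (2)·(2) + (0)·(-1) + (1)·(0)) / 5 = -4/5 = -0.8
  s[W,W] = ((2)·(2) + (-1)·(-1) + (-2)·(-2) + (2)·(2) + (-1)·(-1) + (0)·(0)) / 5 = 14/5 = 2.8
  Sample standard deviations s_i = √(s[i,i]):
  s(U) = √(5.5) = 2.3452
  s(V) = √(5.2) = 2.2804
  s(W) = √(2.8) = 1.6733

Step 3 — r_{ij} = s_{ij} / (s_i · s_j):
  r[U,U] = 1 (diagonal).
  r[U,V] = 0.6 / (2.3452 · 2.2804) = 0.6 / 5.3479 = 0.1122
  r[U,W] = -2.4 / (2.3452 · 1.6733) = -2.4 / 3.9243 = -0.6116
  r[V,V] = 1 (diagonal).
  r[V,W] = -0.8 / (2.2804 · 1.6733) = -0.8 / 3.8158 = -0.2097
  r[W,W] = 1 (diagonal).

R is symmetric with unit diagonal. Assembling:

R = [[1, 0.1122, -0.6116],
 [0.1122, 1, -0.2097],
 [-0.6116, -0.2097, 1]]


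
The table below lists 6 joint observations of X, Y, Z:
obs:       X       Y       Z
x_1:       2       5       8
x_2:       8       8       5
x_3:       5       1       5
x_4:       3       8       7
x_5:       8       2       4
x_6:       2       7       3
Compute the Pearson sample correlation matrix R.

Step 1 — column means:
  mean(X) = (2 + 8 + 5 + 3 + 8 + 2) / 6 = 28/6 = 4.6667
  mean(Y) = (5 + 8 + 1 + 8 + 2 + 7) / 6 = 31/6 = 5.1667
  mean(Z) = (8 + 5 + 5 + 7 + 4 + 3) / 6 = 32/6 = 5.3333

Step 2 — sample variances and covariances s[i,j] = (1/(n-1)) · Σ_k (x_{k,i} - mean_i) · (x_{k,j} - mean_j), with n-1 = 5:
  s[X,X] = ((-2.6667)·(-2.6667) + (3.3333)·(3.3333) + (0.3333)·(0.3333) + (-1.6667)·(-1.6667) + (3.3333)·(3.3333) + (-2.6667)·(-2.6667)) / 5 = 39.3333/5 = 7.8667
  s[X,Y] = ((-2.6667)·(-0.1667) + (3.3333)·(2.8333) + (0.3333)·(-4.1667) + (-1.6667)·(2.8333) + (3.3333)·(-3.1667) + (-2.6667)·(1.8333)) / 5 = -11.6667/5 = -2.3333
  s[X,Z] = ((-2.6667)·(2.6667) + (3.3333)·(-0.3333) + (0.3333)·(-0.3333) + (-1.6667)·(1.6667) + (3.3333)·(-1.3333) + (-2.6667)·(-2.3333)) / 5 = -9.3333/5 = -1.8667
  s[Y,Y] = ((-0.1667)·(-0.1667) + (2.8333)·(2.8333) + (-4.1667)·(-4.1667) + (2.8333)·(2.8333) + (-3.1667)·(-3.1667) + (1.8333)·(1.8333)) / 5 = 46.8333/5 = 9.3667
  s[Y,Z] = ((-0.1667)·(2.6667) + (2.8333)·(-0.3333) + (-4.1667)·(-0.3333) + (2.8333)·(1.6667) + (-3.1667)·(-1.3333) + (1.8333)·(-2.3333)) / 5 = 4.6667/5 = 0.9333
  s[Z,Z] = ((2.6667)·(2.6667) + (-0.3333)·(-0.3333) + (-0.3333)·(-0.3333) + (1.6667)·(1.6667) + (-1.3333)·(-1.3333) + (-2.3333)·(-2.3333)) / 5 = 17.3333/5 = 3.4667
  Sample standard deviations s_i = √(s[i,i]):
  s(X) = √(7.8667) = 2.8048
  s(Y) = √(9.3667) = 3.0605
  s(Z) = √(3.4667) = 1.8619

Step 3 — r_{ij} = s_{ij} / (s_i · s_j):
  r[X,X] = 1 (diagonal).
  r[X,Y] = -2.3333 / (2.8048 · 3.0605) = -2.3333 / 8.584 = -0.2718
  r[X,Z] = -1.8667 / (2.8048 · 1.8619) = -1.8667 / 5.2222 = -0.3575
  r[Y,Y] = 1 (diagonal).
  r[Y,Z] = 0.9333 / (3.0605 · 1.8619) = 0.9333 / 5.6983 = 0.1638
  r[Z,Z] = 1 (diagonal).

R is symmetric with unit diagonal. Assembling:

R = [[1, -0.2718, -0.3575],
 [-0.2718, 1, 0.1638],
 [-0.3575, 0.1638, 1]]


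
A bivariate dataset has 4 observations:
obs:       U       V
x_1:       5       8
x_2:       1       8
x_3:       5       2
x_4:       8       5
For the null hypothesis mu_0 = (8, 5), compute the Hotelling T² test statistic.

Step 1 — sample mean vector:
  mean(U) = (5 + 1 + 5 + 8) / 4 = 19/4 = 4.75
  mean(V) = (8 + 8 + 2 + 5) / 4 = 23/4 = 5.75
  x̄ = (4.75, 5.75),  deviation x̄ - mu_0 = (4.75, 5.75) - (8, 5) = (-3.25, 0.75).

Step 2 — sample covariance matrix, S[i,j] = (1/(n-1)) · Σ_k (x_{k,i} - mean_i) · (x_{k,j} - mean_j), divisor n-1 = 3:
  S[U,U] = ((0.25)·(0.25) + (-3.75)·(-3.75) + (0.25)·(0.25) + (3.25)·(3.25)) / 3 = 24.75/3 = 8.25
  S[U,V] = ((0.25)·(2.25) + (-3.75)·(2.25) + (0.25)·(-3.75) + (3.25)·(-0.75)) / 3 = -11.25/3 = -3.75
  S[V,V] = ((2.25)·(2.25) + (2.25)·(2.25) + (-3.75)·(-3.75) + (-0.75)·(-0.75)) / 3 = 24.75/3 = 8.25
  S = [[8.25, -3.75],
 [-3.75, 8.25]].

Step 3 — invert S. det(S) = 8.25·8.25 - (-3.75)² = 54.
  S^{-1} = (1/det) · [[d, -b], [-b, a]] = [[0.1528, 0.0694],
 [0.0694, 0.1528]].

Step 4 — quadratic form (x̄ - mu_0)^T · S^{-1} · (x̄ - mu_0):
  S^{-1} · (x̄ - mu_0) = (-0.4444, -0.1111),
  (x̄ - mu_0)^T · [...] = (-3.25)·(-0.4444) + (0.75)·(-0.1111) = 1.3611.

Step 5 — scale by n: T² = 4 · 1.3611 = 5.4444.

T² ≈ 5.4444


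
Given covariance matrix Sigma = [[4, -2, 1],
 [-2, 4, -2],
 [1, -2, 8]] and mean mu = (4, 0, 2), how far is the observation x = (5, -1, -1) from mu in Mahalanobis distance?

Step 1 — centre the observation: (x - mu) = (1, -1, -3).

Step 2 — invert Sigma (cofactor / det for 3×3, or solve directly):
  Sigma^{-1} = [[0.3333, 0.1667, 0],
 [0.1667, 0.369, 0.0714],
 [0, 0.0714, 0.1429]].

Step 3 — form the quadratic (x - mu)^T · Sigma^{-1} · (x - mu):
  Sigma^{-1} · (x - mu) = (0.1667, -0.4167, -0.5).
  (x - mu)^T · [Sigma^{-1} · (x - mu)] = (1)·(0.1667) + (-1)·(-0.4167) + (-3)·(-0.5) = 2.0833.

Step 4 — take square root: d = √(2.0833) ≈ 1.4434.

d(x, mu) = √(2.0833) ≈ 1.4434


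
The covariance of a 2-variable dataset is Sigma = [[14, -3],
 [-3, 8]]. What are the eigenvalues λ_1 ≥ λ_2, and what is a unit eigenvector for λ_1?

Step 1 — characteristic polynomial of 2×2 Sigma:
  det(Sigma - λI) = λ² - trace · λ + det = 0.
  trace = 14 + 8 = 22, det = 14·8 - (-3)² = 103.
Step 2 — discriminant:
  Δ = trace² - 4·det = 484 - 412 = 72.
Step 3 — eigenvalues:
  λ = (trace ± √Δ)/2 = (22 ± 8.4853)/2,
  λ_1 = 15.2426,  λ_2 = 6.7574.

Step 4 — unit eigenvector for λ_1: solve (Sigma - λ_1 I)v = 0. First row:
  (14 - 15.2426)·v_x + (-3)·v_y = 0, i.e. (-1.2426)·v_x + (-3)·v_y = 0,
  so v ∝ (b, λ_1 - a) = (-3, 1.2426); multiply by -1 so the first entry is positive: u = (3, -1.2426).
  ||u|| = √((3)² + (-1.2426)²) = √(10.5442) ≈ 3.2472,
  v_1 = u/||u|| ≈ (0.9239, -0.3827) (||v_1|| = 1).

λ_1 = 15.2426,  λ_2 = 6.7574;  v_1 ≈ (0.9239, -0.3827)


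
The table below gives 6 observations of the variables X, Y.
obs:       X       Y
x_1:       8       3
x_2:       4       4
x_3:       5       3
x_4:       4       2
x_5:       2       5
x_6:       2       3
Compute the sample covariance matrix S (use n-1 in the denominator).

Step 1 — column means:
  mean(X) = (8 + 4 + 5 + 4 + 2 + 2) / 6 = 25/6 = 4.1667
  mean(Y) = (3 + 4 + 3 + 2 + 5 + 3) / 6 = 20/6 = 3.3333

Step 2 — sample covariance S[i,j] = (1/(n-1)) · Σ_k (x_{k,i} - mean_i) · (x_{k,j} - mean_j), with n-1 = 5.
  S[X,X] = ((3.8333)·(3.8333) + (-0.1667)·(-0.1667) + (0.8333)·(0.8333) + (-0.1667)·(-0.1667) + (-2.1667)·(-2.1667) + (-2.1667)·(-2.1667)) / 5 = 24.8333/5 = 4.9667
  S[X,Y] = ((3.8333)·(-0.3333) + (-0.1667)·(0.6667) + (0.8333)·(-0.3333) + (-0.1667)·(-1.3333) + (-2.1667)·(1.6667) + (-2.1667)·(-0.3333)) / 5 = -4.3333/5 = -0.8667
  S[Y,Y] = ((-0.3333)·(-0.3333) + (0.6667)·(0.6667) + (-0.3333)·(-0.3333) + (-1.3333)·(-1.3333) + (1.6667)·(1.6667) + (-0.3333)·(-0.3333)) / 5 = 5.3333/5 = 1.0667

S is symmetric (S[j,i] = S[i,j]). Assembling:

S = [[4.9667, -0.8667],
 [-0.8667, 1.0667]]


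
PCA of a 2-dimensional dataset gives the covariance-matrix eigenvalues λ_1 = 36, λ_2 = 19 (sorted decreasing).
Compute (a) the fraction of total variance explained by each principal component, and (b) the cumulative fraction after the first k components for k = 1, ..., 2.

Step 1 — total variance = trace(Sigma) = Σ λ_i = 36 + 19 = 55.

Step 2 — fraction explained by component i = λ_i / Σ λ:
  PC1: 36/55 = 0.6545
  PC2: 19/55 = 0.3455

Step 3 — cumulative fraction after k components = (λ_1 + ... + λ_k) / Σ λ:
  k = 1: 36/55 = 0.6545
  k = 2: (36 + 19)/55 = 55/55 = 1

Summary (fraction, with percent):

explained: PC1 0.6545 (65.45%), PC2 0.3455 (34.55%);  cumulative: 0.6545, 1


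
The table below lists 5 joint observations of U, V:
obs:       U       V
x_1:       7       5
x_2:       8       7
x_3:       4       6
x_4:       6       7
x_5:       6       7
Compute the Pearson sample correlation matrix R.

Step 1 — column means:
  mean(U) = (7 + 8 + 4 + 6 + 6) / 5 = 31/5 = 6.2
  mean(V) = (5 + 7 + 6 + 7 + 7) / 5 = 32/5 = 6.4

Step 2 — sample variances and covariances s[i,j] = (1/(n-1)) · Σ_k (x_{k,i} - mean_i) · (x_{k,j} - mean_j), with n-1 = 4:
  s[U,U] = ((0.8)·(0.8) + (1.8)·(1.8) + (-2.2)·(-2.2) + (-0.2)·(-0.2) + (-0.2)·(-0.2)) / 4 = 8.8/4 = 2.2
  s[U,V] = ((0.8)·(-1.4) + (1.8)·(0.6) + (-2.2)·(-0.4) + (-0.2)·(0.6) + (-0.2)·(0.6)) / 4 = 0.6/4 = 0.15
  s[V,V] = ((-1.4)·(-1.4) + (0.6)·(0.6) + (-0.4)·(-0.4) + (0.6)·(0.6) + (0.6)·(0.6)) / 4 = 3.2/4 = 0.8
  Sample standard deviations s_i = √(s[i,i]):
  s(U) = √(2.2) = 1.4832
  s(V) = √(0.8) = 0.8944

Step 3 — r_{ij} = s_{ij} / (s_i · s_j):
  r[U,U] = 1 (diagonal).
  r[U,V] = 0.15 / (1.4832 · 0.8944) = 0.15 / 1.3266 = 0.1131
  r[V,V] = 1 (diagonal).

R is symmetric with unit diagonal. Assembling:

R = [[1, 0.1131],
 [0.1131, 1]]


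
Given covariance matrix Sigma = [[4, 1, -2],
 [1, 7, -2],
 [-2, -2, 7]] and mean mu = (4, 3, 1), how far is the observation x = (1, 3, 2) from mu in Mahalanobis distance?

Step 1 — centre the observation: (x - mu) = (-3, 0, 1).

Step 2 — invert Sigma (cofactor / det for 3×3, or solve directly):
  Sigma^{-1} = [[0.2941, -0.0196, 0.0784],
 [-0.0196, 0.1569, 0.0392],
 [0.0784, 0.0392, 0.1765]].

Step 3 — form the quadratic (x - mu)^T · Sigma^{-1} · (x - mu):
  Sigma^{-1} · (x - mu) = (-0.8039, 0.098, -0.0588).
  (x - mu)^T · [Sigma^{-1} · (x - mu)] = (-3)·(-0.8039) + (0)·(0.098) + (1)·(-0.0588) = 2.3529.

Step 4 — take square root: d = √(2.3529) ≈ 1.5339.

d(x, mu) = √(2.3529) ≈ 1.5339


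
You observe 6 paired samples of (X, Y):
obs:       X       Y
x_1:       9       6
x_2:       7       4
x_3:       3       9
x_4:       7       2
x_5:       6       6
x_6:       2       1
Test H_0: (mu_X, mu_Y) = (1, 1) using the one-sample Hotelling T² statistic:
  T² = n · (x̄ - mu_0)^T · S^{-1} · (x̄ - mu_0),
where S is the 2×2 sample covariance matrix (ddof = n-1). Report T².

Step 1 — sample mean vector:
  mean(X) = (9 + 7 + 3 + 7 + 6 + 2) / 6 = 34/6 = 5.6667
  mean(Y) = (6 + 4 + 9 + 2 + 6 + 1) / 6 = 28/6 = 4.6667
  x̄ = (5.6667, 4.6667),  deviation x̄ - mu_0 = (5.6667, 4.6667) - (1, 1) = (4.6667, 3.6667).

Step 2 — sample covariance matrix, S[i,j] = (1/(n-1)) · Σ_k (x_{k,i} - mean_i) · (x_{k,j} - mean_j), divisor n-1 = 5:
  S[X,X] = ((3.3333)·(3.3333) + (1.3333)·(1.3333) + (-2.6667)·(-2.6667) + (1.3333)·(1.3333) + (0.3333)·(0.3333) + (-3.6667)·(-3.6667)) / 5 = 35.3333/5 = 7.0667
  S[X,Y] = ((3.3333)·(1.3333) + (1.3333)·(-0.6667) + (-2.6667)·(4.3333) + (1.3333)·(-2.6667) + (0.3333)·(1.3333) + (-3.6667)·(-3.6667)) / 5 = 2.3333/5 = 0.4667
  S[Y,Y] = ((1.3333)·(1.3333) + (-0.6667)·(-0.6667) + (4.3333)·(4.3333) + (-2.6667)·(-2.6667) + (1.3333)·(1.3333) + (-3.6667)·(-3.6667)) / 5 = 43.3333/5 = 8.6667
  S = [[7.0667, 0.4667],
 [0.4667, 8.6667]].

Step 3 — invert S. det(S) = 7.0667·8.6667 - (0.4667)² = 61.0267.
  S^{-1} = (1/det) · [[d, -b], [-b, a]] = [[0.142, -0.0076],
 [-0.0076, 0.1158]].

Step 4 — quadratic form (x̄ - mu_0)^T · S^{-1} · (x̄ - mu_0):
  S^{-1} · (x̄ - mu_0) = (0.6347, 0.3889),
  (x̄ - mu_0)^T · [...] = (4.6667)·(0.6347) + (3.6667)·(0.3889) = 4.3879.

Step 5 — scale by n: T² = 6 · 4.3879 = 26.3273.

T² ≈ 26.3273


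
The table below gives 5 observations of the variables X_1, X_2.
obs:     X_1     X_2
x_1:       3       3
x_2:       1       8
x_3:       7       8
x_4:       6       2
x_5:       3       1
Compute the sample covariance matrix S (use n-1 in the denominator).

Step 1 — column means:
  mean(X_1) = (3 + 1 + 7 + 6 + 3) / 5 = 20/5 = 4
  mean(X_2) = (3 + 8 + 8 + 2 + 1) / 5 = 22/5 = 4.4

Step 2 — sample covariance S[i,j] = (1/(n-1)) · Σ_k (x_{k,i} - mean_i) · (x_{k,j} - mean_j), with n-1 = 4.
  S[X_1,X_1] = ((-1)·(-1) + (-3)·(-3) + (3)·(3) + (2)·(2) + (-1)·(-1)) / 4 = 24/4 = 6
  S[X_1,X_2] = ((-1)·(-1.4) + (-3)·(3.6) + (3)·(3.6) + (2)·(-2.4) + (-1)·(-3.4)) / 4 = 0/4 = 0
  S[X_2,X_2] = ((-1.4)·(-1.4) + (3.6)·(3.6) + (3.6)·(3.6) + (-2.4)·(-2.4) + (-3.4)·(-3.4)) / 4 = 45.2/4 = 11.3

S is symmetric (S[j,i] = S[i,j]). Assembling:

S = [[6, 0],
 [0, 11.3]]


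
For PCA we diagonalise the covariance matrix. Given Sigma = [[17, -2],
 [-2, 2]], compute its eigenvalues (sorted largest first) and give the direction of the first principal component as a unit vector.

Step 1 — characteristic polynomial of 2×2 Sigma:
  det(Sigma - λI) = λ² - trace · λ + det = 0.
  trace = 17 + 2 = 19, det = 17·2 - (-2)² = 30.
Step 2 — discriminant:
  Δ = trace² - 4·det = 361 - 120 = 241.
Step 3 — eigenvalues:
  λ = (trace ± √Δ)/2 = (19 ± 15.5242)/2,
  λ_1 = 17.2621,  λ_2 = 1.7379.

Step 4 — unit eigenvector for λ_1: solve (Sigma - λ_1 I)v = 0. First row:
  (17 - 17.2621)·v_x + (-2)·v_y = 0, i.e. (-0.2621)·v_x + (-2)·v_y = 0,
  so v ∝ (b, λ_1 - a) = (-2, 0.2621); multiply by -1 so the first entry is positive: u = (2, -0.2621).
  ||u|| = √((2)² + (-0.2621)²) = √(4.0687) ≈ 2.0171,
  v_1 = u/||u|| ≈ (0.9915, -0.1299) (||v_1|| = 1).

λ_1 = 17.2621,  λ_2 = 1.7379;  v_1 ≈ (0.9915, -0.1299)


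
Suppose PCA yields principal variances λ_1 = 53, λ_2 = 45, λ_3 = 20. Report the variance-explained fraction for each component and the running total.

Step 1 — total variance = trace(Sigma) = Σ λ_i = 53 + 45 + 20 = 118.

Step 2 — fraction explained by component i = λ_i / Σ λ:
  PC1: 53/118 = 0.4492
  PC2: 45/118 = 0.3814
  PC3: 20/118 = 0.1695

Step 3 — cumulative fraction after k components = (λ_1 + ... + λ_k) / Σ λ:
  k = 1: 53/118 = 0.4492
  k = 2: (53 + 45)/118 = 98/118 = 0.8305
  k = 3: (53 + 45 + 20)/118 = 118/118 = 1

Summary (fraction, with percent):

explained: PC1 0.4492 (44.92%), PC2 0.3814 (38.14%), PC3 0.1695 (16.95%);  cumulative: 0.4492, 0.8305, 1


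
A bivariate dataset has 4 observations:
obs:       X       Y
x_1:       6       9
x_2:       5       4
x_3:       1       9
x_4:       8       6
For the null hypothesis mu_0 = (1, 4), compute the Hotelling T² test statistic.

Step 1 — sample mean vector:
  mean(X) = (6 + 5 + 1 + 8) / 4 = 20/4 = 5
  mean(Y) = (9 + 4 + 9 + 6) / 4 = 28/4 = 7
  x̄ = (5, 7),  deviation x̄ - mu_0 = (5, 7) - (1, 4) = (4, 3).

Step 2 — sample covariance matrix, S[i,j] = (1/(n-1)) · Σ_k (x_{k,i} - mean_i) · (x_{k,j} - mean_j), divisor n-1 = 3:
  S[X,X] = ((1)·(1) + (0)·(0) + (-4)·(-4) + (3)·(3)) / 3 = 26/3 = 8.6667
  S[X,Y] = ((1)·(2) + (0)·(-3) + (-4)·(2) + (3)·(-1)) / 3 = -9/3 = -3
  S[Y,Y] = ((2)·(2) + (-3)·(-3) + (2)·(2) + (-1)·(-1)) / 3 = 18/3 = 6
  S = [[8.6667, -3],
 [-3, 6]].

Step 3 — invert S. det(S) = 8.6667·6 - (-3)² = 43.
  S^{-1} = (1/det) · [[d, -b], [-b, a]] = [[0.1395, 0.0698],
 [0.0698, 0.2016]].

Step 4 — quadratic form (x̄ - mu_0)^T · S^{-1} · (x̄ - mu_0):
  S^{-1} · (x̄ - mu_0) = (0.7674, 0.8837),
  (x̄ - mu_0)^T · [...] = (4)·(0.7674) + (3)·(0.8837) = 5.7209.

Step 5 — scale by n: T² = 4 · 5.7209 = 22.8837.

T² ≈ 22.8837


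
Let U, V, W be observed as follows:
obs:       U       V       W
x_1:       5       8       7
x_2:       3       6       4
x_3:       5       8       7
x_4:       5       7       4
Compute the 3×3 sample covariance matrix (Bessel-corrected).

Step 1 — column means:
  mean(U) = (5 + 3 + 5 + 5) / 4 = 18/4 = 4.5
  mean(V) = (8 + 6 + 8 + 7) / 4 = 29/4 = 7.25
  mean(W) = (7 + 4 + 7 + 4) / 4 = 22/4 = 5.5

Step 2 — sample covariance S[i,j] = (1/(n-1)) · Σ_k (x_{k,i} - mean_i) · (x_{k,j} - mean_j), with n-1 = 3.
  S[U,U] = ((0.5)·(0.5) + (-1.5)·(-1.5) + (0.5)·(0.5) + (0.5)·(0.5)) / 3 = 3/3 = 1
  S[U,V] = ((0.5)·(0.75) + (-1.5)·(-1.25) + (0.5)·(0.75) + (0.5)·(-0.25)) / 3 = 2.5/3 = 0.8333
  S[U,W] = ((0.5)·(1.5) + (-1.5)·(-1.5) + (0.5)·(1.5) + (0.5)·(-1.5)) / 3 = 3/3 = 1
  S[V,V] = ((0.75)·(0.75) + (-1.25)·(-1.25) + (0.75)·(0.75) + (-0.25)·(-0.25)) / 3 = 2.75/3 = 0.9167
  S[V,W] = ((0.75)·(1.5) + (-1.25)·(-1.5) + (0.75)·(1.5) + (-0.25)·(-1.5)) / 3 = 4.5/3 = 1.5
  S[W,W] = ((1.5)·(1.5) + (-1.5)·(-1.5) + (1.5)·(1.5) + (-1.5)·(-1.5)) / 3 = 9/3 = 3

S is symmetric (S[j,i] = S[i,j]). Assembling:

S = [[1, 0.8333, 1],
 [0.8333, 0.9167, 1.5],
 [1, 1.5, 3]]


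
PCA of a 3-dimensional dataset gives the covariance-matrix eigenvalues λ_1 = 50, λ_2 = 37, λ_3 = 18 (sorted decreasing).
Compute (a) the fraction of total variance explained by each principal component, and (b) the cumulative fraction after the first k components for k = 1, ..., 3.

Step 1 — total variance = trace(Sigma) = Σ λ_i = 50 + 37 + 18 = 105.

Step 2 — fraction explained by component i = λ_i / Σ λ:
  PC1: 50/105 = 0.4762
  PC2: 37/105 = 0.3524
  PC3: 18/105 = 0.1714

Step 3 — cumulative fraction after k components = (λ_1 + ... + λ_k) / Σ λ:
  k = 1: 50/105 = 0.4762
  k = 2: (50 + 37)/105 = 87/105 = 0.8286
  k = 3: (50 + 37 + 18)/105 = 105/105 = 1

Summary (fraction, with percent):

explained: PC1 0.4762 (47.62%), PC2 0.3524 (35.24%), PC3 0.1714 (17.14%);  cumulative: 0.4762, 0.8286, 1


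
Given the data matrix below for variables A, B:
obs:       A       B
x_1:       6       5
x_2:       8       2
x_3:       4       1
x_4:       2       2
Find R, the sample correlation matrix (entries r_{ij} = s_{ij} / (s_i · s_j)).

Step 1 — column means:
  mean(A) = (6 + 8 + 4 + 2) / 4 = 20/4 = 5
  mean(B) = (5 + 2 + 1 + 2) / 4 = 10/4 = 2.5

Step 2 — sample variances and covariances s[i,j] = (1/(n-1)) · Σ_k (x_{k,i} - mean_i) · (x_{k,j} - mean_j), with n-1 = 3:
  s[A,A] = ((1)·(1) + (3)·(3) + (-1)·(-1) + (-3)·(-3)) / 3 = 20/3 = 6.6667
  s[A,B] = ((1)·(2.5) + (3)·(-0.5) + (-1)·(-1.5) + (-3)·(-0.5)) / 3 = 4/3 = 1.3333
  s[B,B] = ((2.5)·(2.5) + (-0.5)·(-0.5) + (-1.5)·(-1.5) + (-0.5)·(-0.5)) / 3 = 9/3 = 3
  Sample standard deviations s_i = √(s[i,i]):
  s(A) = √(6.6667) = 2.582
  s(B) = √(3) = 1.7321

Step 3 — r_{ij} = s_{ij} / (s_i · s_j):
  r[A,A] = 1 (diagonal).
  r[A,B] = 1.3333 / (2.582 · 1.7321) = 1.3333 / 4.4721 = 0.2981
  r[B,B] = 1 (diagonal).

R is symmetric with unit diagonal. Assembling:

R = [[1, 0.2981],
 [0.2981, 1]]


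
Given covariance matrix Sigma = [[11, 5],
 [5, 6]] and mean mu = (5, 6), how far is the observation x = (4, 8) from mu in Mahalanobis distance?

Step 1 — centre the observation: (x - mu) = (-1, 2).

Step 2 — invert Sigma. det(Sigma) = 11·6 - (5)² = 41.
  Sigma^{-1} = (1/det) · [[d, -b], [-b, a]] = [[0.1463, -0.122],
 [-0.122, 0.2683]].

Step 3 — form the quadratic (x - mu)^T · Sigma^{-1} · (x - mu):
  Sigma^{-1} · (x - mu) = (-0.3902, 0.6585).
  (x - mu)^T · [Sigma^{-1} · (x - mu)] = (-1)·(-0.3902) + (2)·(0.6585) = 1.7073.

Step 4 — take square root: d = √(1.7073) ≈ 1.3066.

d(x, mu) = √(1.7073) ≈ 1.3066


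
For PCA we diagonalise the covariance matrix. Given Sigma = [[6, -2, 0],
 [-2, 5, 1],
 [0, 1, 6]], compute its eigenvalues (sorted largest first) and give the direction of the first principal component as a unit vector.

Step 1 — characteristic polynomial p(λ) = det(λI - Sigma) = λ³ - tr·λ² + c_1·λ - det, where tr = trace, c_1 = sum of the principal 2×2 minors, det = det(Sigma):
  tr = 6 + 5 + 6 = 17,
  c_1 = (6·5 - (-2)²) + (6·6 - (0)²) + (5·6 - (1)²) = 26 + 36 + 29 = 91,
  det = 6·(5·6 - (1)²) - (-2)·((-2)·6 - (1)·(0)) + (0)·((-2)·(1) - 5·(0)) = 6·(29) - (-2)·(-12) + (0)·(-2) = 150.
  So p(λ) = λ³ - 17λ² + 91λ - 150.
Step 2 — look for an integer root (rational root theorem: any rational root is an integer divisor of 150). Testing λ = 6:
  p(6) = 216 - 612 + 546 - 150 = 0  ✓
  Dividing out (λ - 6): p(λ) = (λ - 6)(λ² - 11λ + 25).
Step 3 — remaining eigenvalues from the quadratic λ² - 11λ + 25 = 0:
  Δ = 11² - 4·25 = 121 - 100 = 21,  λ = (11 ± √21)/2 = (11 ± 4.5826)/2 ≈ 7.7913 or 3.2087.
  Sorted: λ_1 = 7.7913,  λ_2 = 6,  λ_3 = 3.2087  (check: sum = 17 = tr ✓).

Step 4 — unit eigenvector for λ_1 ≈ 7.7913: v spans the null space of (Sigma - λ_1 I), whose rows are
  r_1 = (-1.7913, -2, 0),  r_2 = (-2, -2.7913, 1),  r_3 = (0, 1, -1.7913).
  v is orthogonal to every row, so take v ∝ r_1 × r_2 = ((-2)·(1) - (0)·(-2.7913), (0)·(-2) - (-1.7913)·(1), (-1.7913)·(-2.7913) - (-2)·(-2)) ≈ (-2, 1.7913, 1).
  Rescale (multiply by -1 so the first nonzero entry is positive): u = (2, -1.7913, -1).
  ||u|| = √((2)² + (-1.7913)² + (-1)²) = √(8.2087) ≈ 2.8651,  v_1 = u/||u|| ≈ (0.6981, -0.6252, -0.349) (||v_1|| = 1).

λ_1 = 7.7913,  λ_2 = 6,  λ_3 = 3.2087;  v_1 ≈ (0.6981, -0.6252, -0.349)


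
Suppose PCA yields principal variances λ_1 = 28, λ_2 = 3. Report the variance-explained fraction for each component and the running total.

Step 1 — total variance = trace(Sigma) = Σ λ_i = 28 + 3 = 31.

Step 2 — fraction explained by component i = λ_i / Σ λ:
  PC1: 28/31 = 0.9032
  PC2: 3/31 = 0.0968

Step 3 — cumulative fraction after k components = (λ_1 + ... + λ_k) / Σ λ:
  k = 1: 28/31 = 0.9032
  k = 2: (28 + 3)/31 = 31/31 = 1

Summary (fraction, with percent):

explained: PC1 0.9032 (90.32%), PC2 0.0968 (9.68%);  cumulative: 0.9032, 1


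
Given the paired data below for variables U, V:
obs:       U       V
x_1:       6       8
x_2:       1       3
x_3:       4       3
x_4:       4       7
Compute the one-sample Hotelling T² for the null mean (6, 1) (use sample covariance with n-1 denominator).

Step 1 — sample mean vector:
  mean(U) = (6 + 1 + 4 + 4) / 4 = 15/4 = 3.75
  mean(V) = (8 + 3 + 3 + 7) / 4 = 21/4 = 5.25
  x̄ = (3.75, 5.25),  deviation x̄ - mu_0 = (3.75, 5.25) - (6, 1) = (-2.25, 4.25).

Step 2 — sample covariance matrix, S[i,j] = (1/(n-1)) · Σ_k (x_{k,i} - mean_i) · (x_{k,j} - mean_j), divisor n-1 = 3:
  S[U,U] = ((2.25)·(2.25) + (-2.75)·(-2.75) + (0.25)·(0.25) + (0.25)·(0.25)) / 3 = 12.75/3 = 4.25
  S[U,V] = ((2.25)·(2.75) + (-2.75)·(-2.25) + (0.25)·(-2.25) + (0.25)·(1.75)) / 3 = 12.25/3 = 4.0833
  S[V,V] = ((2.75)·(2.75) + (-2.25)·(-2.25) + (-2.25)·(-2.25) + (1.75)·(1.75)) / 3 = 20.75/3 = 6.9167
  S = [[4.25, 4.0833],
 [4.0833, 6.9167]].

Step 3 — invert S. det(S) = 4.25·6.9167 - (4.0833)² = 12.7222.
  S^{-1} = (1/det) · [[d, -b], [-b, a]] = [[0.5437, -0.321],
 [-0.321, 0.3341]].

Step 4 — quadratic form (x̄ - mu_0)^T · S^{-1} · (x̄ - mu_0):
  S^{-1} · (x̄ - mu_0) = (-2.5873, 2.1419),
  (x̄ - mu_0)^T · [...] = (-2.25)·(-2.5873) + (4.25)·(2.1419) = 14.9247.

Step 5 — scale by n: T² = 4 · 14.9247 = 59.6987.

T² ≈ 59.6987
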